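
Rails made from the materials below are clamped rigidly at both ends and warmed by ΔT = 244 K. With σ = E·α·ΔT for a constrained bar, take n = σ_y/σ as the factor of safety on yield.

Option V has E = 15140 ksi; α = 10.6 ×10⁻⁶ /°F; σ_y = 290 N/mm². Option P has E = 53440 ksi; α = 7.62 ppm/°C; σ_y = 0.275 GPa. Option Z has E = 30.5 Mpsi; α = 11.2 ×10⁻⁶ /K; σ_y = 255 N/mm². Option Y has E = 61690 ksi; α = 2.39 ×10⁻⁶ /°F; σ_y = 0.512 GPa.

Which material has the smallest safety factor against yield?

With everything in SI (GPa, ×10⁻⁶/K, MPa):
  option V: E = 104.4, α = 19.1, σ_y = 290.0 → σ = 486 MPa, n = 0.597
  option P: E = 368.5, α = 7.62, σ_y = 275.0 → σ = 685 MPa, n = 0.401
  option Z: E = 210.3, α = 11.2, σ_y = 255.0 → σ = 575 MPa, n = 0.444
  option Y: E = 425.3, α = 4.30, σ_y = 512.0 → σ = 446 MPa, n = 1.15
Option P has the lowest safety factor, n = 0.401.

option P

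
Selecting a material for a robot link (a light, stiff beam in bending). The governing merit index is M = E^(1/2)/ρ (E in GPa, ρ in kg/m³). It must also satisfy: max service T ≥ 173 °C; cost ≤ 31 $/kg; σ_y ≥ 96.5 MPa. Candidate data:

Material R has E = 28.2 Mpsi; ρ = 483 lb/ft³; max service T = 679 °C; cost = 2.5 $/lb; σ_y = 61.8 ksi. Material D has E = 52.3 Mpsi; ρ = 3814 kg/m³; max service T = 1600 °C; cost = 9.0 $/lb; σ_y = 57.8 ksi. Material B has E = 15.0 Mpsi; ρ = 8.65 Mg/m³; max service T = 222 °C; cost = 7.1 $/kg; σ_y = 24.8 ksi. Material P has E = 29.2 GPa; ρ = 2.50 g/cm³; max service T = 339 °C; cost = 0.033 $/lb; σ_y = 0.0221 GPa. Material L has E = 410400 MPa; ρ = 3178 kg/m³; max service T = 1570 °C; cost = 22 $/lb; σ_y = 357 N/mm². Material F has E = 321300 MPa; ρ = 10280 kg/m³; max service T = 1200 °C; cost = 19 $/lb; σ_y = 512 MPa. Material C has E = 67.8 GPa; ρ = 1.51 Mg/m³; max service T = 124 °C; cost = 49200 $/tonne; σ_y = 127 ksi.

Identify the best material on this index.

Screen on constraints: max service T ≥ 173 °C; cost ≤ 31 $/kg; σ_y ≥ 96.5 MPa. Survivors: material R, material D, material B.
Normalizing units and computing the index:
  material R: E = 194.4 GPa, ρ = 7737 kg/m³
  material D: E = 360.6 GPa, ρ = 3814 kg/m³
  material B: E = 103.4 GPa, ρ = 8650 kg/m³
  material D: M = 4.98×10⁻³
  material R: M = 1.80×10⁻³
  material B: M = 1.18×10⁻³
Material D ranks first.

material D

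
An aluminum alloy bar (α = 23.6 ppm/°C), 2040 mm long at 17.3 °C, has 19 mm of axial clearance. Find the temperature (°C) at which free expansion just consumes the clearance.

412 °C

α·L₀·ΔT = 19.0 mm ⇒ ΔT = 19.0 / (23.6×10⁻⁶ × 2040.0) = 394.6 K.
T = 17.3 + 394.6 = 411.9 °C.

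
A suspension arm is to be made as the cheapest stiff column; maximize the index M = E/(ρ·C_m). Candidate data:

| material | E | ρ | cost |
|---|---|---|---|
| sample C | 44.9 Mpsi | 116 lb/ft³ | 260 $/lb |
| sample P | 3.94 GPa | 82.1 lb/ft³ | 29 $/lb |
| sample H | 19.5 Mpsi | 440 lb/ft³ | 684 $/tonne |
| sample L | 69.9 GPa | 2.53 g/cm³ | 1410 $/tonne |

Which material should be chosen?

Putting every candidate on a common basis:
  sample C: E = 309.6 GPa, ρ = 1858 kg/m³, cost = 573.2 $/kg
  sample P: E = 3.940 GPa, ρ = 1315 kg/m³, cost = 63.93 $/kg
  sample H: E = 134.4 GPa, ρ = 7048 kg/m³, cost = 0.6840 $/kg
  sample L: E = 69.90 GPa, ρ = 2530 kg/m³, cost = 1.410 $/kg
  sample H: M = 27.9 MN·m per $
  sample L: M = 19.6 MN·m per $
  sample C: M = 0.291 MN·m per $
  sample P: M = 0.0469 MN·m per $
Sample H ranks first.

sample H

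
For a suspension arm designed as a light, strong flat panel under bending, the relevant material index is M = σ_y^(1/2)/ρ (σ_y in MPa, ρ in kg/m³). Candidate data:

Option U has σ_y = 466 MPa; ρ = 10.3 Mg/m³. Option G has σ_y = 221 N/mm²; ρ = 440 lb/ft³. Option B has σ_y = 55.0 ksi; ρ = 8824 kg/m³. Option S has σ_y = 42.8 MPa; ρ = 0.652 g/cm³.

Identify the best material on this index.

After converting to SI:
  option U: σ_y = 466.0 MPa, ρ = 10300 kg/m³
  option G: σ_y = 221.0 MPa, ρ = 7048 kg/m³
  option B: σ_y = 379.2 MPa, ρ = 8824 kg/m³
  option S: σ_y = 42.80 MPa, ρ = 652.0 kg/m³
  option S: M = 10.0×10⁻³
  option B: M = 2.21×10⁻³
  option G: M = 2.11×10⁻³
  option U: M = 2.10×10⁻³
Option S has the largest M.

option S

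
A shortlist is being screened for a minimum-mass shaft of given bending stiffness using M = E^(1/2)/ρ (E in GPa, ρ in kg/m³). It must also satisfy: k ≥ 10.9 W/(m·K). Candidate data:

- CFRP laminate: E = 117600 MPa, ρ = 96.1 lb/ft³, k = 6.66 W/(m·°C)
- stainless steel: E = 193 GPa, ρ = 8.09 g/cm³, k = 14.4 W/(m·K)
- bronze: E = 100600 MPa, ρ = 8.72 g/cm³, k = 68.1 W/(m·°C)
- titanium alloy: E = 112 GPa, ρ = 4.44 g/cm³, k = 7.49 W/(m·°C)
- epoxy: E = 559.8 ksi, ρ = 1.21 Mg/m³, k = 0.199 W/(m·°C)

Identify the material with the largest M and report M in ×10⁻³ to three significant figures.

Screen on constraints: k ≥ 10.9 W/(m·K). Survivors: stainless steel, bronze.
Convert each candidate to consistent units, then evaluate M:
  stainless steel: E = 193.0 GPa, ρ = 8090 kg/m³
  bronze: E = 100.6 GPa, ρ = 8720 kg/m³
  stainless steel: M = 1.72×10⁻³
  bronze: M = 1.15×10⁻³
Stainless steel ranks first.

stainless steel, M = 1.72×10⁻³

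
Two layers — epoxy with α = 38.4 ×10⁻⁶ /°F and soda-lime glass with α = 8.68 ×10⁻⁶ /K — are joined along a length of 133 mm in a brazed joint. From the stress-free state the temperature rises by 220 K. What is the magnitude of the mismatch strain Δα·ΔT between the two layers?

epoxy: α = 38.4×10⁻⁶/°F × 9/5 = 69.1×10⁻⁶/K.
Δα = |69.1 − 8.68|×10⁻⁶/K = 60.4×10⁻⁶/K.
Mismatch strain = Δα·ΔT = 60.4×10⁻⁶ × 220.0 = 0.0133.

0.0133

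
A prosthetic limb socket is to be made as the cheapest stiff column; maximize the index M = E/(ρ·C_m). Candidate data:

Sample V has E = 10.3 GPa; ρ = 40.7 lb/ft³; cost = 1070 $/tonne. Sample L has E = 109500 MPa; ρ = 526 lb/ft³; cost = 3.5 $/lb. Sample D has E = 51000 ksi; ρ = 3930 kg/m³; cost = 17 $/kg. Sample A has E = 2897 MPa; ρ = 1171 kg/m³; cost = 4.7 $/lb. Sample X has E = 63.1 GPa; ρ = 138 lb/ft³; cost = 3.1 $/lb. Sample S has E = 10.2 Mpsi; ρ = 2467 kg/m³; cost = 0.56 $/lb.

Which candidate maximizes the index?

sample S

Putting every candidate on a common basis:
  sample V: E = 10.30 GPa, ρ = 652.0 kg/m³, cost = 1.070 $/kg
  sample L: E = 109.5 GPa, ρ = 8426 kg/m³, cost = 7.716 $/kg
  sample D: E = 351.6 GPa, ρ = 3930 kg/m³, cost = 17.00 $/kg
  sample A: E = 2.897 GPa, ρ = 1171 kg/m³, cost = 10.36 $/kg
  sample X: E = 63.10 GPa, ρ = 2211 kg/m³, cost = 6.834 $/kg
  sample S: E = 70.33 GPa, ρ = 2467 kg/m³, cost = 1.235 $/kg
  sample S: M = 23.1 MN·m per $
  sample V: M = 14.8 MN·m per $
  sample D: M = 5.26 MN·m per $
  sample X: M = 4.18 MN·m per $
  sample L: M = 1.68 MN·m per $
  sample A: M = 0.239 MN·m per $
Sample S has the largest M.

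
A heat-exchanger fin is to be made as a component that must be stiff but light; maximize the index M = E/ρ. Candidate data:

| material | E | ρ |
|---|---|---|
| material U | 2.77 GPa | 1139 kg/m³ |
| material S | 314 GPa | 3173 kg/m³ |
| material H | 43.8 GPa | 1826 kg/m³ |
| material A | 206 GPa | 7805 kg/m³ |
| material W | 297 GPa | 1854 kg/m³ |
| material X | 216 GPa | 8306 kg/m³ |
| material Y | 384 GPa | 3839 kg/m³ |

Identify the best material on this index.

Evaluate M for each candidate:
  material W: M = 160 MN·m/kg
  material Y: M = 100 MN·m/kg
  material S: M = 99.0 MN·m/kg
  material A: M = 26.4 MN·m/kg
  material X: M = 26.0 MN·m/kg
  material H: M = 24.0 MN·m/kg
  material U: M = 2.43 MN·m/kg
Material W has the largest M.

material W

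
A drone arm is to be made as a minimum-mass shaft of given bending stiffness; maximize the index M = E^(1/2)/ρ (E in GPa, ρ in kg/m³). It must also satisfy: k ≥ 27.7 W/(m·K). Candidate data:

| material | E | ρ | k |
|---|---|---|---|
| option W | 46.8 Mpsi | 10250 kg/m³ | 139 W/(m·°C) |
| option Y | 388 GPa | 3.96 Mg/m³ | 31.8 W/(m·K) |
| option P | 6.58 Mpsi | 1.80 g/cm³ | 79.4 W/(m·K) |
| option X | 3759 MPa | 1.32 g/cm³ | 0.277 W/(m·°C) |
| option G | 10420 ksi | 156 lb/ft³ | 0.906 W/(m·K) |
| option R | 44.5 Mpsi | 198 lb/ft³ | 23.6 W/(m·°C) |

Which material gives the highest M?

option Y

Screen on constraints: k ≥ 27.7 W/(m·K). Survivors: option W, option Y, option P.
In SI units:
  option W: E = 322.7 GPa, ρ = 10250 kg/m³
  option Y: E = 388.0 GPa, ρ = 3960 kg/m³
  option P: E = 45.37 GPa, ρ = 1800 kg/m³
  option Y: M = 4.97×10⁻³
  option P: M = 3.74×10⁻³
  option W: M = 1.75×10⁻³
Option Y ranks first.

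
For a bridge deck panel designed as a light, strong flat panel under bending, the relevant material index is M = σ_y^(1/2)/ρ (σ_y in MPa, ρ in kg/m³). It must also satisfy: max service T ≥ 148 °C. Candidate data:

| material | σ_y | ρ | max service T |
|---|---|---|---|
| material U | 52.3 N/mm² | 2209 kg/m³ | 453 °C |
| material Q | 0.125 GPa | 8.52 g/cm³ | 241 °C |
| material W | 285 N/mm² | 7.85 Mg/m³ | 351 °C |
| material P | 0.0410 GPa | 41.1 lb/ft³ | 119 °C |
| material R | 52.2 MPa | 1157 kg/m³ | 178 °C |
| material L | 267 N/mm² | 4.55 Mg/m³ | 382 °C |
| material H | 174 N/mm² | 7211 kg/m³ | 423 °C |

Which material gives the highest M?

Screen on constraints: max service T ≥ 148 °C. Survivors: material U, material Q, material W, material R, material L, material H.
Putting every candidate on a common basis:
  material U: σ_y = 52.30 MPa, ρ = 2209 kg/m³
  material Q: σ_y = 125.0 MPa, ρ = 8520 kg/m³
  material W: σ_y = 285.0 MPa, ρ = 7850 kg/m³
  material R: σ_y = 52.20 MPa, ρ = 1157 kg/m³
  material L: σ_y = 267.0 MPa, ρ = 4550 kg/m³
  material H: σ_y = 174.0 MPa, ρ = 7211 kg/m³
  material R: M = 6.24×10⁻³
  material L: M = 3.59×10⁻³
  material U: M = 3.27×10⁻³
  material W: M = 2.15×10⁻³
  material H: M = 1.83×10⁻³
  material Q: M = 1.31×10⁻³
The maximum is for material R.

material R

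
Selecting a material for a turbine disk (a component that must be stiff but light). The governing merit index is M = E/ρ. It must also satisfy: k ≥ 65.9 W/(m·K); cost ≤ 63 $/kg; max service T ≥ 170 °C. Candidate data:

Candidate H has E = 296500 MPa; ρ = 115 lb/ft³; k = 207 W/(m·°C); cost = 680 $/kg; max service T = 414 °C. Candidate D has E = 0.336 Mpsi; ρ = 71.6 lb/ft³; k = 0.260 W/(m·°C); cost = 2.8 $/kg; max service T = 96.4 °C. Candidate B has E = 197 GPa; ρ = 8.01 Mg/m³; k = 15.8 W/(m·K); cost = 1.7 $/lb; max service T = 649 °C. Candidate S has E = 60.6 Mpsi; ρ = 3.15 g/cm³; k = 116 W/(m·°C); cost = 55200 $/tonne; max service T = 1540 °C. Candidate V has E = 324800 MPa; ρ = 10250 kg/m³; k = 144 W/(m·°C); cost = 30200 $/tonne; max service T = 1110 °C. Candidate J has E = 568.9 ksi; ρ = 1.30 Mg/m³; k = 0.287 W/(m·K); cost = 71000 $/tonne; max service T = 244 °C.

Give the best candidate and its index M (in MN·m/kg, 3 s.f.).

candidate S, M = 133 MN·m/kg

Screen on constraints: k ≥ 65.9 W/(m·K); cost ≤ 63 $/kg; max service T ≥ 170 °C. Survivors: candidate S, candidate V.
Normalizing units and computing the index:
  candidate S: E = 417.8 GPa, ρ = 3150 kg/m³
  candidate V: E = 324.8 GPa, ρ = 10250 kg/m³
  candidate S: M = 133 MN·m/kg
  candidate V: M = 31.7 MN·m/kg
Candidate S has the largest M.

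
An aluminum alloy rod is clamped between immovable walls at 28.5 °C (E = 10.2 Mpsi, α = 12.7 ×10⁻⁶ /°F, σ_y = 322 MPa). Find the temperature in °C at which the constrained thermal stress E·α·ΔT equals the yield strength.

229 °C

E = 10.2 Mpsi = 70.33 GPa.
α = 12.7×10⁻⁶/°F × 9/5 = 22.9×10⁻⁶/K.
E·α·ΔT = 322.0 MPa ⇒ ΔT = 322.0 / (70.33×10³ × 22.9×10⁻⁶) = 200.3 K.
T = 28.5 + 200.3 = 228.8 °C.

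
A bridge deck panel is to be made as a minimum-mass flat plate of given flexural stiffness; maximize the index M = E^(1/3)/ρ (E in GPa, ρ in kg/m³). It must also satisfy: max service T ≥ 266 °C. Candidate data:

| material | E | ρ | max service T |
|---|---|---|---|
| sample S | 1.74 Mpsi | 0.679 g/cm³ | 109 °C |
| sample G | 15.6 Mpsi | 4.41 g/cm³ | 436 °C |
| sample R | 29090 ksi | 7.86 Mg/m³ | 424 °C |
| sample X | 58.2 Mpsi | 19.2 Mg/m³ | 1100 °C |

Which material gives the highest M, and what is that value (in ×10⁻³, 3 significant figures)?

sample G, M = 1.08×10⁻³

Screen on constraints: max service T ≥ 266 °C. Survivors: sample G, sample R, sample X.
After converting to SI:
  sample G: E = 107.6 GPa, ρ = 4410 kg/m³
  sample R: E = 200.6 GPa, ρ = 7860 kg/m³
  sample X: E = 401.3 GPa, ρ = 19200 kg/m³
  sample G: M = 1.08×10⁻³
  sample R: M = 0.745×10⁻³
  sample X: M = 0.384×10⁻³
Sample G has the largest M.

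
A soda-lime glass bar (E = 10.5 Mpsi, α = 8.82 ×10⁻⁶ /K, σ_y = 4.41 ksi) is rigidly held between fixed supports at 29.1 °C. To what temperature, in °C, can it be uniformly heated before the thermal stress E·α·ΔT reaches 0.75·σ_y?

E = 10.5 Mpsi = 72.39 GPa.
σ_y = 4.41 ksi = 30.41 MPa.
E·α·ΔT = 22.80 MPa ⇒ ΔT = 22.80 / (72.39×10³ × 8.82×10⁻⁶) = 35.71 K.
T = 29.1 + 35.71 = 64.81 °C.

64.8 °C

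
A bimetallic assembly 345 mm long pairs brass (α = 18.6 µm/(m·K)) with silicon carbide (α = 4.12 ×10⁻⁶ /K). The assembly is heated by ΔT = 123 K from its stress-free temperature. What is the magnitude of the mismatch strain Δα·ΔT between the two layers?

1.78×10⁻³

Δα = |18.6 − 4.12|×10⁻⁶/K = 14.5×10⁻⁶/K.
Mismatch strain = Δα·ΔT = 14.5×10⁻⁶ × 123.0 = 1.78×10⁻³.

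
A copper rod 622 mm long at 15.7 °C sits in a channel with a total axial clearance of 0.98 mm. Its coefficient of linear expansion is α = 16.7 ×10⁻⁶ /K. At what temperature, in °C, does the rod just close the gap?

α·L₀·ΔT = 0.98 mm ⇒ ΔT = 0.98 / (16.7×10⁻⁶ × 622.0) = 94.35 K.
T = 15.7 + 94.35 = 110.0 °C.

110 °C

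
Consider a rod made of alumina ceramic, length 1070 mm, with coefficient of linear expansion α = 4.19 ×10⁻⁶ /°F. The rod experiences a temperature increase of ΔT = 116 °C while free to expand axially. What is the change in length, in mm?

Convert α: 4.19×10⁻⁶/°F × (9/5) = 7.54×10⁻⁶/K.
ΔL = α·L₀·ΔT = 7.54×10⁻⁶ × 1070 mm × 116.0 K = 0.936 mm.

0.936 mm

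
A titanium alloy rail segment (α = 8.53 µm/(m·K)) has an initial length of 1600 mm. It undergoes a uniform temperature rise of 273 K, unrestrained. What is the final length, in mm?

ΔL = α·L₀·ΔT = 8.53×10⁻⁶ × 1600 mm × 273.0 K = 3.73 mm.
L = L₀ + ΔL = 1600 + 3.73 = 1603.7 mm.

1603.7 mm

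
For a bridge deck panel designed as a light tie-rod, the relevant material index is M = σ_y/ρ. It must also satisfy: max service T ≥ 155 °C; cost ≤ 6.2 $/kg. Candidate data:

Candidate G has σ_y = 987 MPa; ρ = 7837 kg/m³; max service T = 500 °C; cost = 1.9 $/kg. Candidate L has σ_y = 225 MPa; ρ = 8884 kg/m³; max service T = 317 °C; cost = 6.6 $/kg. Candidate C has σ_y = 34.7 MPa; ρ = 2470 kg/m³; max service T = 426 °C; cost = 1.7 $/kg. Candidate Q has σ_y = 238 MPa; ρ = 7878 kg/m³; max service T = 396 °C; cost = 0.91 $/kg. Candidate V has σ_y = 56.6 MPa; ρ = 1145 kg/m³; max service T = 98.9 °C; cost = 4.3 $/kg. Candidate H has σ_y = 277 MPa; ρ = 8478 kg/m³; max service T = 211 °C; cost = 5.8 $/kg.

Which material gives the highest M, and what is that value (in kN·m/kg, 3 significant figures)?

Screen on constraints: max service T ≥ 155 °C; cost ≤ 6.2 $/kg. Survivors: candidate G, candidate C, candidate Q, candidate H.
Computing M directly (units already consistent):
  candidate G: M = 126 kN·m/kg
  candidate H: M = 32.7 kN·m/kg
  candidate Q: M = 30.2 kN·m/kg
  candidate C: M = 14.0 kN·m/kg
The maximum is for candidate G.

candidate G, M = 126 kN·m/kg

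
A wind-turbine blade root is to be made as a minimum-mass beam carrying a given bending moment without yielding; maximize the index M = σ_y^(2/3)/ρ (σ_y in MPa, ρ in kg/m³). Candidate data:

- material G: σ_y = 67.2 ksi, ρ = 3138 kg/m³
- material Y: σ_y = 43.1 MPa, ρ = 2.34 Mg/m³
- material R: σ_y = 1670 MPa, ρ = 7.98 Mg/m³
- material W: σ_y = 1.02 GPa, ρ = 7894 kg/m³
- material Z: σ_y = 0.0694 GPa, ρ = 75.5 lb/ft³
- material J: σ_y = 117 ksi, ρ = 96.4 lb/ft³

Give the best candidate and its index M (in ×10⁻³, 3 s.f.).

Putting every candidate on a common basis:
  material G: σ_y = 463.3 MPa, ρ = 3138 kg/m³
  material Y: σ_y = 43.10 MPa, ρ = 2340 kg/m³
  material R: σ_y = 1670 MPa, ρ = 7980 kg/m³
  material W: σ_y = 1020 MPa, ρ = 7894 kg/m³
  material Z: σ_y = 69.40 MPa, ρ = 1209 kg/m³
  material J: σ_y = 806.7 MPa, ρ = 1544 kg/m³
  material J: M = 56.1×10⁻³
  material G: M = 19.1×10⁻³
  material R: M = 17.6×10⁻³
  material Z: M = 14.0×10⁻³
  material W: M = 12.8×10⁻³
  material Y: M = 5.25×10⁻³
Highest index: material J.

material J, M = 56.1×10⁻³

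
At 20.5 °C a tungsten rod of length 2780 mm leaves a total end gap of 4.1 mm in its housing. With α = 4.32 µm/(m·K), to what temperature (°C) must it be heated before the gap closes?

α·L₀·ΔT = 4.1 mm ⇒ ΔT = 4.1 / (4.32×10⁻⁶ × 2780.0) = 341.4 K.
T = 20.5 + 341.4 = 361.9 °C.

362 °C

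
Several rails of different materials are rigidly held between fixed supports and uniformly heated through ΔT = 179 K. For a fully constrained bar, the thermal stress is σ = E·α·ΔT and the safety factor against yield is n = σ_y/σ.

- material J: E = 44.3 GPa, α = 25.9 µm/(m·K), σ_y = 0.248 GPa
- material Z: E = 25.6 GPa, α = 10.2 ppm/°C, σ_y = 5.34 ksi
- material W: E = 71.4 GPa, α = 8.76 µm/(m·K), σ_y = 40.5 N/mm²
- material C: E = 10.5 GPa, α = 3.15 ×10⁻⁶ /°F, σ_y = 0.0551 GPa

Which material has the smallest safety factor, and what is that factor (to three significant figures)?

material W, n = 0.362

Per material, after unit conversion:
  material J: E = 44.30, α = 25.9, σ_y = 248.0 → σ = 205 MPa, n = 1.21
  material Z: E = 25.60, α = 10.2, σ_y = 36.82 → σ = 46.7 MPa, n = 0.788
  material W: E = 71.40, α = 8.76, σ_y = 40.50 → σ = 112 MPa, n = 0.362
  material C: E = 10.50, α = 5.67, σ_y = 55.10 → σ = 10.7 MPa, n = 5.17
The minimum is material W at n = 0.362.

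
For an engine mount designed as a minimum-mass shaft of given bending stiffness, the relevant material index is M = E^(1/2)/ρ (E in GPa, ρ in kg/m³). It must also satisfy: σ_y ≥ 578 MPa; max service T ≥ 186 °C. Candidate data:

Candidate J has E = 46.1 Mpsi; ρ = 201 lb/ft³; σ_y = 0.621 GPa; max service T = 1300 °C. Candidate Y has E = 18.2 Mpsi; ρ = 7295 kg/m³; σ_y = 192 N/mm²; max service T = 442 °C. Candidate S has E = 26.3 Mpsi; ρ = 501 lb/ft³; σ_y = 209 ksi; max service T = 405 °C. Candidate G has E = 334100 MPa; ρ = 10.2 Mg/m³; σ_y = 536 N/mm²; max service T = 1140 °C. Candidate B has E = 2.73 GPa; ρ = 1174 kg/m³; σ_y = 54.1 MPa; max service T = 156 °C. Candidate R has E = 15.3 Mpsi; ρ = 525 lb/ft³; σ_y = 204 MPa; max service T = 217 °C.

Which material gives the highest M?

candidate J

Screen on constraints: σ_y ≥ 578 MPa; max service T ≥ 186 °C. Survivors: candidate J, candidate S.
Convert each candidate to consistent units, then evaluate M:
  candidate J: E = 317.8 GPa, ρ = 3220 kg/m³
  candidate S: E = 181.3 GPa, ρ = 8025 kg/m³
  candidate J: M = 5.54×10⁻³
  candidate S: M = 1.68×10⁻³
The maximum is for candidate J.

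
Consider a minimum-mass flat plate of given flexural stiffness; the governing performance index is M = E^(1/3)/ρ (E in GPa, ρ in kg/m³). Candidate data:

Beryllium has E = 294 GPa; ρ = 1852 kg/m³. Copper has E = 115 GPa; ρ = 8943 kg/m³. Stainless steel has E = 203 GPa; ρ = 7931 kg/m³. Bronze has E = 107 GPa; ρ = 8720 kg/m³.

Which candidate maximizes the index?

beryllium

Evaluate M for each candidate:
  beryllium: M = 3.59×10⁻³
  stainless steel: M = 0.741×10⁻³
  bronze: M = 0.544×10⁻³
  copper: M = 0.544×10⁻³
Beryllium has the largest M.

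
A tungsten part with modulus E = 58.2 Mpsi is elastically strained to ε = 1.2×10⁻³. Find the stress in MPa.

E = 58.2 Mpsi = 401.3 GPa.
σ = E·ε = 401300 MPa × 1.2×10⁻³ = 482 MPa.

482 MPa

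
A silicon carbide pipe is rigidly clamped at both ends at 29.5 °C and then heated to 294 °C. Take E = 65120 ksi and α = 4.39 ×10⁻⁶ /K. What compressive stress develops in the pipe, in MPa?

E = 65120 ksi = 449.0 GPa.
ΔT = 264.5 K. Constrained thermal stress σ = E·α·ΔT = 449.0×10³ MPa × 4.39×10⁻⁶ × 264.5 = 521 MPa (compressive).

521 MPa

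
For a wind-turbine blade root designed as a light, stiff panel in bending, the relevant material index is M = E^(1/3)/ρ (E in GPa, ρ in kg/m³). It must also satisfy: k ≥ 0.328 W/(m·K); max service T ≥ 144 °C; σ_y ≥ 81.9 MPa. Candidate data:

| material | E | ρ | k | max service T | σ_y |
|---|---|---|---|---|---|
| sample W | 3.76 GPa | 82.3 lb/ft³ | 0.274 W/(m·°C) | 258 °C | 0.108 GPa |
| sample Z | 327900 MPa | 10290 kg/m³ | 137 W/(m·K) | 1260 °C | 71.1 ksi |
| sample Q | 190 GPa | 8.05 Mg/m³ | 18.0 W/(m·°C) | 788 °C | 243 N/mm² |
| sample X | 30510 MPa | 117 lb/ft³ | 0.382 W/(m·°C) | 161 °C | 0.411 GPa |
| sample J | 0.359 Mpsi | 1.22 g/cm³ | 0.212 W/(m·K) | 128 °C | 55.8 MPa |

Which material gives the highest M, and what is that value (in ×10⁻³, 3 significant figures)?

sample X, M = 1.67×10⁻³

Screen on constraints: k ≥ 0.328 W/(m·K); max service T ≥ 144 °C; σ_y ≥ 81.9 MPa. Survivors: sample Z, sample Q, sample X.
In SI units:
  sample Z: E = 327.9 GPa, ρ = 10290 kg/m³
  sample Q: E = 190.0 GPa, ρ = 8050 kg/m³
  sample X: E = 30.51 GPa, ρ = 1874 kg/m³
  sample X: M = 1.67×10⁻³
  sample Q: M = 0.714×10⁻³
  sample Z: M = 0.670×10⁻³
Sample X has the largest M.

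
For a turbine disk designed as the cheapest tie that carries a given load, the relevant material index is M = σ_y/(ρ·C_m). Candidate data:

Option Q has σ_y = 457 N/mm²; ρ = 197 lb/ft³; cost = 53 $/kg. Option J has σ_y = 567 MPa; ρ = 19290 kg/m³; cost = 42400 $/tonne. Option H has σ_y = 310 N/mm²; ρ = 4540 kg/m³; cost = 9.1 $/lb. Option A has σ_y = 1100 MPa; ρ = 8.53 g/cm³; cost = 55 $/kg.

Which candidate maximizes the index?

option H

Normalizing units and computing the index:
  option Q: σ_y = 457.0 MPa, ρ = 3156 kg/m³, cost = 53.00 $/kg
  option J: σ_y = 567.0 MPa, ρ = 19290 kg/m³, cost = 42.40 $/kg
  option H: σ_y = 310.0 MPa, ρ = 4540 kg/m³, cost = 20.06 $/kg
  option A: σ_y = 1100 MPa, ρ = 8530 kg/m³, cost = 55.00 $/kg
  option H: M = 3.40 kN·m per $
  option Q: M = 2.73 kN·m per $
  option A: M = 2.34 kN·m per $
  option J: M = 0.693 kN·m per $
Option H has the largest M.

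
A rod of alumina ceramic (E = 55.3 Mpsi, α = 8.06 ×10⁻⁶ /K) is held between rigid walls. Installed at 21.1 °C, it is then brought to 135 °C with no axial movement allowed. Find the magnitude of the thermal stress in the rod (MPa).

350 MPa

E = 55.3 Mpsi = 381.3 GPa.
ΔT = 113.9 K. Constrained thermal stress σ = E·α·ΔT = 381.3×10³ MPa × 8.06×10⁻⁶ × 113.9 = 350 MPa (compressive).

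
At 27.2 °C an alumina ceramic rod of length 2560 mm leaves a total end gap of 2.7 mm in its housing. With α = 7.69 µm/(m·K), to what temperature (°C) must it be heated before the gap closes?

α·L₀·ΔT = 2.7 mm ⇒ ΔT = 2.7 / (7.69×10⁻⁶ × 2560.0) = 137.2 K.
T = 27.2 + 137.2 = 164.4 °C.

164 °C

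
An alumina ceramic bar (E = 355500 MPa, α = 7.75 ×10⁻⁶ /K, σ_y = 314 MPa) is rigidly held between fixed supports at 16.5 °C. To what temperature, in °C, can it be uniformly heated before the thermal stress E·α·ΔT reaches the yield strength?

E = 355500 MPa = 355.5 GPa.
E·α·ΔT = 314.0 MPa ⇒ ΔT = 314.0 / (355.5×10³ × 7.75×10⁻⁶) = 114.0 K.
T = 16.5 + 114.0 = 130.5 °C.

130 °C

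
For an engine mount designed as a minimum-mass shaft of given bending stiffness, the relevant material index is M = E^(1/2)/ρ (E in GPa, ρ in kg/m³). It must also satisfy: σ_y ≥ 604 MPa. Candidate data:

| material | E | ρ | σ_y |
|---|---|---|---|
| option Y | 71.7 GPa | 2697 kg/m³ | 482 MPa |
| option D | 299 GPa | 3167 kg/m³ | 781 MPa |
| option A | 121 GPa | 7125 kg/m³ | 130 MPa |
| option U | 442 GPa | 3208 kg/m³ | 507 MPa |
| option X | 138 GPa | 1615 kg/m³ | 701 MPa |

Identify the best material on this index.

Screen on constraints: σ_y ≥ 604 MPa. Survivors: option D, option X.
Evaluate M for each candidate:
  option X: M = 7.27×10⁻³
  option D: M = 5.46×10⁻³
Option X ranks first.

option X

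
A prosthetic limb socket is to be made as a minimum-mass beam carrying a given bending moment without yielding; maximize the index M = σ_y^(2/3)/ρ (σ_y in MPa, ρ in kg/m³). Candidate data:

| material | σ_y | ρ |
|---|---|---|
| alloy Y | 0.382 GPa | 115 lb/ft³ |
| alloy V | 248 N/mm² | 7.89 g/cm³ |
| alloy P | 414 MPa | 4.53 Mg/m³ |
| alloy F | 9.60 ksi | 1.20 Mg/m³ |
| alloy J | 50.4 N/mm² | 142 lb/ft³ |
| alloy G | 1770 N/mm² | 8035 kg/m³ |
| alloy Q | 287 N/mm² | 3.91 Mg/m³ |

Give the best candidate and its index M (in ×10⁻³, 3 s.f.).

Convert each candidate to consistent units, then evaluate M:
  alloy Y: σ_y = 382.0 MPa, ρ = 1842 kg/m³
  alloy V: σ_y = 248.0 MPa, ρ = 7890 kg/m³
  alloy P: σ_y = 414.0 MPa, ρ = 4530 kg/m³
  alloy F: σ_y = 66.19 MPa, ρ = 1200 kg/m³
  alloy J: σ_y = 50.40 MPa, ρ = 2275 kg/m³
  alloy G: σ_y = 1770 MPa, ρ = 8035 kg/m³
  alloy Q: σ_y = 287.0 MPa, ρ = 3910 kg/m³
  alloy Y: M = 28.6×10⁻³
  alloy G: M = 18.2×10⁻³
  alloy F: M = 13.6×10⁻³
  alloy P: M = 12.3×10⁻³
  alloy Q: M = 11.1×10⁻³
  alloy J: M = 6.00×10⁻³
  alloy V: M = 5.00×10⁻³
Alloy Y has the largest M.

alloy Y, M = 28.6×10⁻³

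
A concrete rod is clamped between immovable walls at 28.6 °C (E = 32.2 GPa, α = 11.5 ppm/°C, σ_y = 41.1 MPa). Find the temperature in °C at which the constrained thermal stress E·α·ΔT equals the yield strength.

140 °C

E·α·ΔT = 41.10 MPa ⇒ ΔT = 41.10 / (32.20×10³ × 11.5×10⁻⁶) = 111.0 K.
T = 28.6 + 111.0 = 139.6 °C.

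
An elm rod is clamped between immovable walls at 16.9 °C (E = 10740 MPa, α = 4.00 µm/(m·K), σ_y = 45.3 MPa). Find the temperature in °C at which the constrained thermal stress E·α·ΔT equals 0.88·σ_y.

945 °C

E = 10740 MPa = 10.74 GPa.
E·α·ΔT = 39.86 MPa ⇒ ΔT = 39.86 / (10.74×10³ × 4.00×10⁻⁶) = 927.9 K.
T = 16.9 + 927.9 = 944.8 °C.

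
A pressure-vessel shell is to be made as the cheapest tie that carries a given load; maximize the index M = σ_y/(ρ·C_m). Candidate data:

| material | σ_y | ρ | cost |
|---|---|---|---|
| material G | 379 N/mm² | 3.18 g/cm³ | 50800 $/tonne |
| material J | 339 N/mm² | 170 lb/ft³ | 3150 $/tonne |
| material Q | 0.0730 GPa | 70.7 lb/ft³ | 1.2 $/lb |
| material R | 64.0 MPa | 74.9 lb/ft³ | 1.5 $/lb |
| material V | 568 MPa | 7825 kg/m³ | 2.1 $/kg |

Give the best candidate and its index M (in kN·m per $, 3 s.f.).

material J, M = 39.5 kN·m per $

After converting to SI:
  material G: σ_y = 379.0 MPa, ρ = 3180 kg/m³, cost = 50.80 $/kg
  material J: σ_y = 339.0 MPa, ρ = 2723 kg/m³, cost = 3.150 $/kg
  material Q: σ_y = 73.00 MPa, ρ = 1133 kg/m³, cost = 2.646 $/kg
  material R: σ_y = 64.00 MPa, ρ = 1200 kg/m³, cost = 3.307 $/kg
  material V: σ_y = 568.0 MPa, ρ = 7825 kg/m³, cost = 2.100 $/kg
  material J: M = 39.5 kN·m per $
  material V: M = 34.6 kN·m per $
  material Q: M = 24.4 kN·m per $
  material R: M = 16.1 kN·m per $
  material G: M = 2.35 kN·m per $
Material J has the largest M.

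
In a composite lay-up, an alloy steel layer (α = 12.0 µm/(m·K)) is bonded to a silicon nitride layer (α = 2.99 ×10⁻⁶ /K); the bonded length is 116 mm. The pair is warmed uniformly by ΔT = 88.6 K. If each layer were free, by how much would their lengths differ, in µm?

92.6 µm

Δα = |12.0 − 2.99|×10⁻⁶/K = 9.01×10⁻⁶/K.
ΔL_mismatch = Δα·L·ΔT = 9.01×10⁻⁶ × 116.0 mm × 88.6 K = 92.6 µm.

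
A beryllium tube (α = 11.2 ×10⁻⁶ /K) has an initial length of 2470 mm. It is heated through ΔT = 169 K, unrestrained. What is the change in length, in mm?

ΔL = α·L₀·ΔT = 11.2×10⁻⁶ × 2470 mm × 169.0 K = 4.68 mm.

4.68 mm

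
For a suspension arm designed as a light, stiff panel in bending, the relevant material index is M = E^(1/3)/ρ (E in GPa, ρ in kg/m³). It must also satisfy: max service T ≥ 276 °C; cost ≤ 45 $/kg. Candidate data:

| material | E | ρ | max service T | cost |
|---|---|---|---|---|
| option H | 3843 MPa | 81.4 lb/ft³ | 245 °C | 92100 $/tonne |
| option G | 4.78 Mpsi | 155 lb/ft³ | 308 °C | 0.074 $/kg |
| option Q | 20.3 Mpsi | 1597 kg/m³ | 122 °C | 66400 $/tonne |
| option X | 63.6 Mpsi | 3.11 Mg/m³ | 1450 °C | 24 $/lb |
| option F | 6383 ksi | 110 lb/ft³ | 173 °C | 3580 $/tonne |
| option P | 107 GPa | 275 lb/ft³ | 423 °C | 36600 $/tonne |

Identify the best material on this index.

option G

Screen on constraints: max service T ≥ 276 °C; cost ≤ 45 $/kg. Survivors: option G, option P.
In SI units:
  option G: E = 32.96 GPa, ρ = 2483 kg/m³
  option P: E = 107.0 GPa, ρ = 4405 kg/m³
  option G: M = 1.29×10⁻³
  option P: M = 1.08×10⁻³
Option G ranks first.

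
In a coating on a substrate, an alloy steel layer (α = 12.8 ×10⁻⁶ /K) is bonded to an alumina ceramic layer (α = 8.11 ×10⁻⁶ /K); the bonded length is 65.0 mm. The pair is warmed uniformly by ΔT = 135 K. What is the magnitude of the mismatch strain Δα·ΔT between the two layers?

Δα = |12.8 − 8.11|×10⁻⁶/K = 4.69×10⁻⁶/K.
Mismatch strain = Δα·ΔT = 4.69×10⁻⁶ × 135.0 = 6.33×10⁻⁴.

6.33×10⁻⁴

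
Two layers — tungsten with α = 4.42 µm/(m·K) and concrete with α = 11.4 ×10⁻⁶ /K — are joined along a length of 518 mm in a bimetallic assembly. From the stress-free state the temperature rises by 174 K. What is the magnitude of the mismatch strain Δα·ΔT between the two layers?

1.21×10⁻³

Δα = |4.42 − 11.4|×10⁻⁶/K = 6.98×10⁻⁶/K.
Mismatch strain = Δα·ΔT = 6.98×10⁻⁶ × 174.0 = 1.21×10⁻³.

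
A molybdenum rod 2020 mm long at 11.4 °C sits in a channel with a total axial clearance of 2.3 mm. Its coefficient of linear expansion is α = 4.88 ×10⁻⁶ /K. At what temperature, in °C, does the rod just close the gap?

245 °C

α·L₀·ΔT = 2.3 mm ⇒ ΔT = 2.3 / (4.88×10⁻⁶ × 2020.0) = 233.3 K.
T = 11.4 + 233.3 = 244.7 °C.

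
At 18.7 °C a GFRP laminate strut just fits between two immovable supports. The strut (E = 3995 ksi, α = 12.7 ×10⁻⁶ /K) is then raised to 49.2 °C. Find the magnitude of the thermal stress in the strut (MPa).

E = 3995 ksi = 27.54 GPa.
ΔT = 30.50 K. Constrained thermal stress σ = E·α·ΔT = 27.54×10³ MPa × 12.7×10⁻⁶ × 30.50 = 10.7 MPa (compressive).

10.7 MPa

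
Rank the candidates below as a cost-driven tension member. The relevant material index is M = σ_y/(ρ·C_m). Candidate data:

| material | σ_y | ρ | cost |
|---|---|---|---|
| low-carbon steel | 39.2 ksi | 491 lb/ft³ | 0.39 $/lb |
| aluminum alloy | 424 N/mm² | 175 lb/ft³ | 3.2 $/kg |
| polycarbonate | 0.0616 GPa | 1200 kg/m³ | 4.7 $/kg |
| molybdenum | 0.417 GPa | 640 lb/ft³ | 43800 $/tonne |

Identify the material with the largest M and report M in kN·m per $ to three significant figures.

aluminum alloy, M = 47.3 kN·m per $

After converting to SI:
  low-carbon steel: σ_y = 270.3 MPa, ρ = 7865 kg/m³, cost = 0.8598 $/kg
  aluminum alloy: σ_y = 424.0 MPa, ρ = 2803 kg/m³, cost = 3.200 $/kg
  polycarbonate: σ_y = 61.60 MPa, ρ = 1200 kg/m³, cost = 4.700 $/kg
  molybdenum: σ_y = 417.0 MPa, ρ = 10250 kg/m³, cost = 43.80 $/kg
  aluminum alloy: M = 47.3 kN·m per $
  low-carbon steel: M = 40.0 kN·m per $
  polycarbonate: M = 10.9 kN·m per $
  molybdenum: M = 0.929 kN·m per $
Aluminum alloy has the largest M.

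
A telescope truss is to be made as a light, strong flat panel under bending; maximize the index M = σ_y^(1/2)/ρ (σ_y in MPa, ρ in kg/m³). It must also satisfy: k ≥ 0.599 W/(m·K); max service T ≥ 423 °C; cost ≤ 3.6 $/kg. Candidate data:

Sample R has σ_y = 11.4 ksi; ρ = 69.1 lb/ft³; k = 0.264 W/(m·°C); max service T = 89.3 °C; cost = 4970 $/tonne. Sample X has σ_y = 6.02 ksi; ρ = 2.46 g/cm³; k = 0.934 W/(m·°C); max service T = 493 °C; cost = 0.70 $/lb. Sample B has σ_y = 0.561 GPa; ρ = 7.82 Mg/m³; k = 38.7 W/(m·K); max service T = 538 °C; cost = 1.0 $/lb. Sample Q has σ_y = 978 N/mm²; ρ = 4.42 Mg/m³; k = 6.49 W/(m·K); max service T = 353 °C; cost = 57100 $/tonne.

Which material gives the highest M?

sample B

Screen on constraints: k ≥ 0.599 W/(m·K); max service T ≥ 423 °C; cost ≤ 3.6 $/kg. Survivors: sample X, sample B.
Convert each candidate to consistent units, then evaluate M:
  sample X: σ_y = 41.51 MPa, ρ = 2460 kg/m³
  sample B: σ_y = 561.0 MPa, ρ = 7820 kg/m³
  sample B: M = 3.03×10⁻³
  sample X: M = 2.62×10⁻³
Highest index: sample B.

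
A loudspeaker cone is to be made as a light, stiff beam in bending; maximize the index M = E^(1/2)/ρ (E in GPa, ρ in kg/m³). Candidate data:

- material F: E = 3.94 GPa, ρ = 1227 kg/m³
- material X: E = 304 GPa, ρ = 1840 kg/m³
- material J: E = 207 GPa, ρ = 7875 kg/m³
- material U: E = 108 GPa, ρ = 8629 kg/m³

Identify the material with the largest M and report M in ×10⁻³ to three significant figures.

Per-candidate index values:
  material X: M = 9.48×10⁻³
  material J: M = 1.83×10⁻³
  material F: M = 1.62×10⁻³
  material U: M = 1.20×10⁻³
Material X has the largest M.

material X, M = 9.48×10⁻³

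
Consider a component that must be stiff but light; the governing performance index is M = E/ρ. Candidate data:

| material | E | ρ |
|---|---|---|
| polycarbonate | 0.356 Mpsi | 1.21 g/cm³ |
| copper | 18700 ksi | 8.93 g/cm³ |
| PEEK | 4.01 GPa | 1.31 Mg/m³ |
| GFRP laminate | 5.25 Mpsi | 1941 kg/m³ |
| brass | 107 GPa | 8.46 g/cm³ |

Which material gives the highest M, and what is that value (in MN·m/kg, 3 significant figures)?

GFRP laminate, M = 18.6 MN·m/kg

After converting to SI:
  polycarbonate: E = 2.455 GPa, ρ = 1210 kg/m³
  copper: E = 128.9 GPa, ρ = 8930 kg/m³
  PEEK: E = 4.010 GPa, ρ = 1310 kg/m³
  GFRP laminate: E = 36.20 GPa, ρ = 1941 kg/m³
  brass: E = 107.0 GPa, ρ = 8460 kg/m³
  GFRP laminate: M = 18.6 MN·m/kg
  copper: M = 14.4 MN·m/kg
  brass: M = 12.6 MN·m/kg
  PEEK: M = 3.06 MN·m/kg
  polycarbonate: M = 2.03 MN·m/kg
The maximum is for GFRP laminate.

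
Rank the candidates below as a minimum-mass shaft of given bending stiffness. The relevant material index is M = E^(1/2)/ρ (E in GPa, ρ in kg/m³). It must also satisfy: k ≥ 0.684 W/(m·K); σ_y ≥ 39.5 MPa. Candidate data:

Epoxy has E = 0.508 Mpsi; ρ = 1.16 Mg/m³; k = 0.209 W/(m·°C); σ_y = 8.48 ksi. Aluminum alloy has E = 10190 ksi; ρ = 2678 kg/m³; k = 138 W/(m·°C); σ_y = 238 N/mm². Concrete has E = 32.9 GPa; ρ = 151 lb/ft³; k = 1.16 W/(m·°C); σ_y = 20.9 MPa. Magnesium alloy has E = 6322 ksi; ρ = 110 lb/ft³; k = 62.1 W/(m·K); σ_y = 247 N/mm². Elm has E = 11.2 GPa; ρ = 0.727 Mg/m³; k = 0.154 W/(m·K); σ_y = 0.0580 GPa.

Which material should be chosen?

magnesium alloy

Screen on constraints: k ≥ 0.684 W/(m·K); σ_y ≥ 39.5 MPa. Survivors: aluminum alloy, magnesium alloy.
In SI units:
  aluminum alloy: E = 70.26 GPa, ρ = 2678 kg/m³
  magnesium alloy: E = 43.59 GPa, ρ = 1762 kg/m³
  magnesium alloy: M = 3.75×10⁻³
  aluminum alloy: M = 3.13×10⁻³
The maximum is for magnesium alloy.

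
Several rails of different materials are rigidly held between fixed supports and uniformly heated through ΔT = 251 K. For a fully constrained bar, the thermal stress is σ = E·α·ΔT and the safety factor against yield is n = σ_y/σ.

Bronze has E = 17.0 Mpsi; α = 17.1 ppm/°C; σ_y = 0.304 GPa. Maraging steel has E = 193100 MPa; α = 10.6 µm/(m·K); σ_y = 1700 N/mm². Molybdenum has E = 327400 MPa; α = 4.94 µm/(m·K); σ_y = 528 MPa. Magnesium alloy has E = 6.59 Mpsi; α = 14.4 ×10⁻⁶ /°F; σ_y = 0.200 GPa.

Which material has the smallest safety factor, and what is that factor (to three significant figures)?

bronze, n = 0.604

With everything in SI (GPa, ×10⁻⁶/K, MPa):
  bronze: E = 117.2, α = 17.1, σ_y = 304.0 → σ = 503 MPa, n = 0.604
  maraging steel: E = 193.1, α = 10.6, σ_y = 1700 → σ = 514 MPa, n = 3.31
  molybdenum: E = 327.4, α = 4.94, σ_y = 528.0 → σ = 406 MPa, n = 1.30
  magnesium alloy: E = 45.44, α = 25.9, σ_y = 200.0 → σ = 296 MPa, n = 0.677
Bronze has the lowest safety factor, n = 0.604.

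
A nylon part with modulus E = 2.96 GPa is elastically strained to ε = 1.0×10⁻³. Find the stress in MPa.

2.96 MPa

σ = E·ε = 2960 MPa × 1.0×10⁻³ = 2.96 MPa.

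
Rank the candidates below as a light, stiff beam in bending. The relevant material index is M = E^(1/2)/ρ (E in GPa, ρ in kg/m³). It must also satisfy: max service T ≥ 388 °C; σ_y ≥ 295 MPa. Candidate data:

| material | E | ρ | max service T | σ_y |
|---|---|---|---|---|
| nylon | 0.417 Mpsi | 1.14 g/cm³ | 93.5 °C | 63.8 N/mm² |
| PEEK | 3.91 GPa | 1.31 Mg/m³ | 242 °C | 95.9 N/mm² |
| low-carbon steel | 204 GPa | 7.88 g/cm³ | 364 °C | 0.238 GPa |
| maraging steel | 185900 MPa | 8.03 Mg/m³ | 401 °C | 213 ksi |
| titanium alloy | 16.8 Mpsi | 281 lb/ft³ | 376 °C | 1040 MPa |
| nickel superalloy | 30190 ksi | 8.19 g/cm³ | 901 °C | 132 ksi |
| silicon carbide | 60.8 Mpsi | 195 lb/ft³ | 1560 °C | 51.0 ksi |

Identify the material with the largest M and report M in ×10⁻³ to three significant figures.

Screen on constraints: max service T ≥ 388 °C; σ_y ≥ 295 MPa. Survivors: maraging steel, nickel superalloy, silicon carbide.
Convert each candidate to consistent units, then evaluate M:
  maraging steel: E = 185.9 GPa, ρ = 8030 kg/m³
  nickel superalloy: E = 208.2 GPa, ρ = 8190 kg/m³
  silicon carbide: E = 419.2 GPa, ρ = 3124 kg/m³
  silicon carbide: M = 6.55×10⁻³
  nickel superalloy: M = 1.76×10⁻³
  maraging steel: M = 1.70×10⁻³
The maximum is for silicon carbide.

silicon carbide, M = 6.55×10⁻³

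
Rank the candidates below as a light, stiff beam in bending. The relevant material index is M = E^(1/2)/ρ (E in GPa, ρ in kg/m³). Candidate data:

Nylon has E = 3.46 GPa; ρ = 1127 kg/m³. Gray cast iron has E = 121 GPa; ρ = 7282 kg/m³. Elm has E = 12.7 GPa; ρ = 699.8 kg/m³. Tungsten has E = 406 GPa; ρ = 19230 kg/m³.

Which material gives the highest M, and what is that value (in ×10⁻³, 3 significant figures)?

Evaluate M for each candidate:
  elm: M = 5.09×10⁻³
  nylon: M = 1.65×10⁻³
  gray cast iron: M = 1.51×10⁻³
  tungsten: M = 1.05×10⁻³
Highest index: elm.

elm, M = 5.09×10⁻³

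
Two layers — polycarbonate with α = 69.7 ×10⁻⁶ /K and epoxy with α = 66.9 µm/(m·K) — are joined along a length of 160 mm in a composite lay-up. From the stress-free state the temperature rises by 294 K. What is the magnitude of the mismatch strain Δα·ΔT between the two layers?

8.23×10⁻⁴

Δα = |69.7 − 66.9|×10⁻⁶/K = 2.80×10⁻⁶/K.
Mismatch strain = Δα·ΔT = 2.80×10⁻⁶ × 294.0 = 8.23×10⁻⁴.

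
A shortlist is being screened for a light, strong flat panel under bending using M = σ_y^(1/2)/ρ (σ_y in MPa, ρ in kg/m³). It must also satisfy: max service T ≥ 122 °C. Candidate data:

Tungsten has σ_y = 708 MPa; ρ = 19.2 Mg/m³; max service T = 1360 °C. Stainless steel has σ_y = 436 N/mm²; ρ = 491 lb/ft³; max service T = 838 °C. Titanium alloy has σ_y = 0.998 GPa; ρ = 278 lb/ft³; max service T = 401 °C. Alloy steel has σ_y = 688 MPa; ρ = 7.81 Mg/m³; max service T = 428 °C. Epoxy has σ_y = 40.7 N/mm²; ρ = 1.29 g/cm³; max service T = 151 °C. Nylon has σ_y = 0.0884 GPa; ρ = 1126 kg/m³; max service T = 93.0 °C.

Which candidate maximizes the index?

Screen on constraints: max service T ≥ 122 °C. Survivors: tungsten, stainless steel, titanium alloy, alloy steel, epoxy.
Convert each candidate to consistent units, then evaluate M:
  tungsten: σ_y = 708.0 MPa, ρ = 19200 kg/m³
  stainless steel: σ_y = 436.0 MPa, ρ = 7865 kg/m³
  titanium alloy: σ_y = 998.0 MPa, ρ = 4453 kg/m³
  alloy steel: σ_y = 688.0 MPa, ρ = 7810 kg/m³
  epoxy: σ_y = 40.70 MPa, ρ = 1290 kg/m³
  titanium alloy: M = 7.09×10⁻³
  epoxy: M = 4.95×10⁻³
  alloy steel: M = 3.36×10⁻³
  stainless steel: M = 2.65×10⁻³
  tungsten: M = 1.39×10⁻³
Titanium alloy has the largest M.

titanium alloy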